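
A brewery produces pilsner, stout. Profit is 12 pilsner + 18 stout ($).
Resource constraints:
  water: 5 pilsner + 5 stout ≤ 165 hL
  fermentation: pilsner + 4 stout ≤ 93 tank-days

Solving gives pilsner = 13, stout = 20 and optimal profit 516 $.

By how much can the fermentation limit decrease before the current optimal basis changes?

Binding constraints: water, fermentation. The basis is B = [[5,5],[1,4]] with det 15.
Per unit decrease in fermentation, x* moves by d = (0.3333, -0.3333).
The basis stays optimal until stout reaches 0; allowable decrease = 60 tank-days.

60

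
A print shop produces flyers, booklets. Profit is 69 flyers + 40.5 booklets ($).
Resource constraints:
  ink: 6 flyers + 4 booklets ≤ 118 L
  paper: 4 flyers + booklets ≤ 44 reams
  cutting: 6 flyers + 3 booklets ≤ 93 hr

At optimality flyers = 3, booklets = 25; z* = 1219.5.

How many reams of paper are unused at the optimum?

paper used = 4·3 + 1·25 = 37; slack = 44 − 37 = 7.

7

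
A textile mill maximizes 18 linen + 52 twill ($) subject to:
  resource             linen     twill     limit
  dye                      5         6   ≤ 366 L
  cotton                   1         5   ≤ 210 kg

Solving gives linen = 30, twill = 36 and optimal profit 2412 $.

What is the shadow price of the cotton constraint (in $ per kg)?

Both dye and cotton are binding at x*.
From A_Bᵀ y = c: 5·y_dye + 1·y_cotton = 18; 6·y_dye + 5·y_cotton = 52.
→ y_dye = 2 and y_cotton = 8.
Shadow price of cotton = 8.

8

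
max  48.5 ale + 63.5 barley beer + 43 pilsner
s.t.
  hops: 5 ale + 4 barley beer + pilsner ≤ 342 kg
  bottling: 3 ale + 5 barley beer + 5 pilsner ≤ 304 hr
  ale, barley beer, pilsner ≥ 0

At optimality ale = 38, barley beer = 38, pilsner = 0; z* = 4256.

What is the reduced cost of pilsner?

-8.5

Both hops and bottling are binding at x*.
From A_Bᵀ y = c: 5·y_hops + 3·y_bottling = 48.5; 4·y_hops + 5·y_bottling = 63.5.
Solving: y_hops = 4, y_bottling = 9.5.
Reduced cost of pilsner: c₃ − yᵀa₃ = 43 − (4·1 + 9.5·5) = 43 − 51.5 = -8.5.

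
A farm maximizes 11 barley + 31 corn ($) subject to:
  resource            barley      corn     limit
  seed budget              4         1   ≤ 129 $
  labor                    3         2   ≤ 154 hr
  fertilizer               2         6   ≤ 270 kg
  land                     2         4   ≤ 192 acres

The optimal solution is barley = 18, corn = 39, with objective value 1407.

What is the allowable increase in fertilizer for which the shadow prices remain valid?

18

Binding constraints: fertilizer, land. The basis is B = [[2,6],[2,4]] with det -4.
Per unit increase in fertilizer, x* moves by d = (-1, 0.5).
The basis stays optimal until barley reaches 0; allowable increase = 18 kg.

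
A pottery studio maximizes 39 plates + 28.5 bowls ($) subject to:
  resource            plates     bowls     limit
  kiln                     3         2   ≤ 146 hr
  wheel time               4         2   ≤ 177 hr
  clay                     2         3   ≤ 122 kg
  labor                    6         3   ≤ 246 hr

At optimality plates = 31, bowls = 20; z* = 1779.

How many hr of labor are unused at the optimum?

0

labor used = 6·31 + 3·20 = 246; slack = 246 − 246 = 0.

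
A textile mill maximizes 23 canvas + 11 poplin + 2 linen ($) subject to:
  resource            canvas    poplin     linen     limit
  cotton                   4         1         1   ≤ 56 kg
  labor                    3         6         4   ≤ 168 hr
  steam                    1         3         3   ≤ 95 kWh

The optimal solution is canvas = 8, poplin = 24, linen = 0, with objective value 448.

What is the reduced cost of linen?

-7

At the optimum: cotton uses 56 of 56 (binding); labor uses 168 of 168 (binding); steam uses 80 of 95 (slack = 15).
Slack constraints have shadow price 0 (complementary slackness).
Dual feasibility on the basic columns requires 4·y_cotton + 3·y_labor = 23, 1·y_cotton + 6·y_labor = 11.
This yields shadow prices y_cotton = 5, y_labor = 1.
Reduced cost of linen: c₃ − yᵀa₃ = 2 − (5·1 + 1·4) = 2 − 9 = -7.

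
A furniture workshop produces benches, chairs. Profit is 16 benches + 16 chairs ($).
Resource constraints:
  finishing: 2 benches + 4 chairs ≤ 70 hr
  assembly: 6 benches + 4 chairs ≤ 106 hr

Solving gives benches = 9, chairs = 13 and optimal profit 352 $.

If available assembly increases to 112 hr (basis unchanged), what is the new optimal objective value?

364

Both finishing and assembly are binding at x*.
Dual feasibility on the basic columns requires 2·y_finishing + 6·y_assembly = 16, 4·y_finishing + 4·y_assembly = 16.
This yields shadow prices y_finishing = 2, y_assembly = 2.
Δz = y_assembly·Δb = 2 × (6) = 12, so new z* = 352 + 12 = 364.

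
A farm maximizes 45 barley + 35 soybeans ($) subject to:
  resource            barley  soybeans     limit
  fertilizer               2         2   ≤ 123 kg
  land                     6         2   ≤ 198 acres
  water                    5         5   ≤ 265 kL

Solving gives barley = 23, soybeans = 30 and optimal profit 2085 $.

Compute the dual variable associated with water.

6

At the optimum: fertilizer uses 106 of 123 (slack = 17); land uses 198 of 198 (binding); water uses 265 of 265 (binding).
Since fertilizer is not tight, its dual is 0.
From A_Bᵀ y = c: 6·y_land + 5·y_water = 45; 2·y_land + 5·y_water = 35.
→ y_land = 2.5 and y_water = 6.
Shadow price of water = 6.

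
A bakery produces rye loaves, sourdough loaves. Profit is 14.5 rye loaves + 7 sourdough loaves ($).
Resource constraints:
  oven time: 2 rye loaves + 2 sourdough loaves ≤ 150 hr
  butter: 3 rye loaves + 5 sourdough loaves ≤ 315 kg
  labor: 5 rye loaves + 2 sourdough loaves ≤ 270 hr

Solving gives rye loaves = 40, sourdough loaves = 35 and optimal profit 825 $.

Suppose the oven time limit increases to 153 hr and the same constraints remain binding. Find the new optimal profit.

Binding: oven time and labor. Non-binding: butter (20 unused).
Since butter is not tight, its dual is 0.
Dual feasibility on the basic columns requires 2·y_oven time + 5·y_labor = 14.5, 2·y_oven time + 2·y_labor = 7.
→ y_oven time = 1 and y_labor = 2.5.
Δz = y_oven time·Δb = 1 × (3) = 3, so new z* = 825 + 3 = 828.

828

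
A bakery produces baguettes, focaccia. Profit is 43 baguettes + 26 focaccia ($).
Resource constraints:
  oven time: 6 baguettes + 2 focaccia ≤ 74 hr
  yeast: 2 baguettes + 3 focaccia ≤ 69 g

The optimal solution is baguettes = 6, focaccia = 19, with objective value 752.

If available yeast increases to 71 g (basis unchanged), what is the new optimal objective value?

Check each constraint at x*: oven time 74/74 (tight); yeast 69/69 (tight).
Dual feasibility on the basic columns requires 6·y_oven time + 2·y_yeast = 43, 2·y_oven time + 3·y_yeast = 26.
Solving: y_oven time = 5.5, y_yeast = 5.
Δz = y_yeast·Δb = 5 × (2) = 10, so new z* = 752 + 10 = 762.

762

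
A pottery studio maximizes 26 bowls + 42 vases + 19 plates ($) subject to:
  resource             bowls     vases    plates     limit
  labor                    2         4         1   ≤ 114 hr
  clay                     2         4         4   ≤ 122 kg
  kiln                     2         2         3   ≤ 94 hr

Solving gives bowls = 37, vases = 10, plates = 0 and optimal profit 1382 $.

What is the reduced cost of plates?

At the optimum: labor uses 114 of 114 (binding); clay uses 114 of 122 (slack = 8); kiln uses 94 of 94 (binding).
Since clay is not tight, its dual is 0.
The binding rows give the dual system: 2·y_labor + 2·y_kiln = 26 and 4·y_labor + 2·y_kiln = 42.
Solving: y_labor = 8, y_kiln = 5.
Reduced cost of plates: c₃ − yᵀa₃ = 19 − (8·1 + 5·3) = 19 − 23 = -4.

-4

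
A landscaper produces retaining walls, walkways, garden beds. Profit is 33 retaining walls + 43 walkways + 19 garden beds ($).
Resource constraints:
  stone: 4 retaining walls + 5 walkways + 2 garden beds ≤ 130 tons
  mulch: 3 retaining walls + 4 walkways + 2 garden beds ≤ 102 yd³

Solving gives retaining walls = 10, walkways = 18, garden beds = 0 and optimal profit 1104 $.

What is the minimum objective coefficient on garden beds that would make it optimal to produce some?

Both stone and mulch are binding at x*.
Dual feasibility on the basic columns requires 4·y_stone + 3·y_mulch = 33, 5·y_stone + 4·y_mulch = 43.
Solving: y_stone = 3, y_mulch = 7.
garden beds enters the basis when its profit ≥ yᵀa₃ = 3·2 + 7·2 = 20.

20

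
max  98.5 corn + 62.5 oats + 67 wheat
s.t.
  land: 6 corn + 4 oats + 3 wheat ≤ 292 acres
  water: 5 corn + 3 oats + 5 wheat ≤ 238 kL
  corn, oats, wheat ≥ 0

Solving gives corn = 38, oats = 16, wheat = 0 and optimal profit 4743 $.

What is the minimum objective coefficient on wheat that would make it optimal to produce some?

At the optimum: land uses 292 of 292 (binding); water uses 238 of 238 (binding).
From A_Bᵀ y = c: 6·y_land + 5·y_water = 98.5; 4·y_land + 3·y_water = 62.5.
→ y_land = 8.5 and y_water = 9.5.
wheat enters the basis when its profit ≥ yᵀa₃ = 8.5·3 + 9.5·5 = 73.

73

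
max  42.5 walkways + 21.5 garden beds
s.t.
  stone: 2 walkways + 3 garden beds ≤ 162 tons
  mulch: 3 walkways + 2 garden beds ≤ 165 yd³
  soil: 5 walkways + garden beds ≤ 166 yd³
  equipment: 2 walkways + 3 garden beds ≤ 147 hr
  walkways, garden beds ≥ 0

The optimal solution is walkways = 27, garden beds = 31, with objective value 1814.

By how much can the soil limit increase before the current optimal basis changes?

Binding constraints: soil, equipment. The basis is B = [[5,1],[2,3]] with det 13.
Per unit increase in soil, x* moves by d = (0.2308, -0.1538).
The basis stays optimal until mulch becomes binding; allowable increase = 57.2 yd³.

57.2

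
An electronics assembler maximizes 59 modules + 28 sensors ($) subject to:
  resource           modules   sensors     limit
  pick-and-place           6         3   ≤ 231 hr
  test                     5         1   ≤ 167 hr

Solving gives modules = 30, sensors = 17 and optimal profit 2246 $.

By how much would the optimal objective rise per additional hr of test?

1

Check each constraint at x*: pick-and-place 231/231 (tight); test 167/167 (tight).
From A_Bᵀ y = c: 6·y_pick-and-place + 5·y_test = 59; 3·y_pick-and-place + 1·y_test = 28.
Solving: y_pick-and-place = 9, y_test = 1.
Shadow price of test = 1.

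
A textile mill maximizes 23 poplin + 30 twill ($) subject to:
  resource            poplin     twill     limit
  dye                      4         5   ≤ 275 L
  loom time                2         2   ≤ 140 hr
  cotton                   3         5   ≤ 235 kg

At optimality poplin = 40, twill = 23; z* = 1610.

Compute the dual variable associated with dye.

At the optimum: dye uses 275 of 275 (binding); loom time uses 126 of 140 (slack = 14); cotton uses 235 of 235 (binding).
By complementary slackness, y = 0 for the non-binding constraint.
The binding rows give the dual system: 4·y_dye + 3·y_cotton = 23 and 5·y_dye + 5·y_cotton = 30.
→ y_dye = 5 and y_cotton = 1.
Shadow price of dye = 5.

5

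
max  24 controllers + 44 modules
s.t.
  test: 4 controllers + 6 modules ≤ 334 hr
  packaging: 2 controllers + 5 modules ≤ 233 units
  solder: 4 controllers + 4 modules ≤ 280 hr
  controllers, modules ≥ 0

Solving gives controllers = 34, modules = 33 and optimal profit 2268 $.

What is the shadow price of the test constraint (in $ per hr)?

4

Binding: test and packaging. Non-binding: solder (12 unused).
By complementary slackness, y = 0 for the non-binding constraint.
The binding rows give the dual system: 4·y_test + 2·y_packaging = 24 and 6·y_test + 5·y_packaging = 44.
→ y_test = 4 and y_packaging = 4.
Shadow price of test = 4.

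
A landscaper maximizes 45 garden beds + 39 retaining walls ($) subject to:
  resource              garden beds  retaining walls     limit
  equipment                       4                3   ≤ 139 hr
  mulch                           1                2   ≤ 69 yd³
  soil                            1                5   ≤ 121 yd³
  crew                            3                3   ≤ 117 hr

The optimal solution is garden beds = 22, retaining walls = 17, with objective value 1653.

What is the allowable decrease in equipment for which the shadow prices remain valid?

Binding constraints: equipment, crew. The basis is B = [[4,3],[3,3]] with det 3.
Per unit decrease in equipment, x* moves by d = (-1, 1).
The basis stays optimal until soil becomes binding; allowable decrease = 3.5 hr.

3.5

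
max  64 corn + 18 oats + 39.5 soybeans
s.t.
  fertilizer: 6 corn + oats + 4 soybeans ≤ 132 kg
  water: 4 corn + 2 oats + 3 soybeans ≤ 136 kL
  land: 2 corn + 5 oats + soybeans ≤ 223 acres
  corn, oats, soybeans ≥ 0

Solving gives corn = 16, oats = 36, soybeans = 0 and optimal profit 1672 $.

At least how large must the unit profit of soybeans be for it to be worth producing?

44.5

Check each constraint at x*: fertilizer 132/132 (tight); water 136/136 (tight); land 212/223 (slack 11).
Since land is not tight, its dual is 0.
The binding rows give the dual system: 6·y_fertilizer + 4·y_water = 64 and 1·y_fertilizer + 2·y_water = 18.
→ y_fertilizer = 7 and y_water = 5.5.
soybeans enters the basis when its profit ≥ yᵀa₃ = 7·4 + 5.5·3 = 44.5.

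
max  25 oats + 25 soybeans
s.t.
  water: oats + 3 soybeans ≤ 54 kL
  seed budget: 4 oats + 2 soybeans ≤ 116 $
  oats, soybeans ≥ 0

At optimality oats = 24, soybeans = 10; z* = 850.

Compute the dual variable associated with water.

Both water and seed budget are binding at x*.
The binding rows give the dual system: 1·y_water + 4·y_seed budget = 25 and 3·y_water + 2·y_seed budget = 25.
→ y_water = 5 and y_seed budget = 5.
Shadow price of water = 5.

5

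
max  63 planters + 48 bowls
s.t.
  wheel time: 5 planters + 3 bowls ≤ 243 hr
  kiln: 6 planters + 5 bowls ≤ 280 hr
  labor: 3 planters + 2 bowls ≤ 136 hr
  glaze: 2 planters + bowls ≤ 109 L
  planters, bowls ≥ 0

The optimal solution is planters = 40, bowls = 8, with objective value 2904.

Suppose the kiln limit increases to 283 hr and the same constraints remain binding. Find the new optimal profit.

2922

At the optimum: wheel time uses 224 of 243 (slack = 19); kiln uses 280 of 280 (binding); labor uses 136 of 136 (binding); glaze uses 88 of 109 (slack = 21).
Since wheel time, glaze are not tight, their duals are 0.
Dual feasibility on the basic columns requires 6·y_kiln + 3·y_labor = 63, 5·y_kiln + 2·y_labor = 48.
Solving: y_kiln = 6, y_labor = 9.
Δz = y_kiln·Δb = 6 × (3) = 18, so new z* = 2904 + 18 = 2922.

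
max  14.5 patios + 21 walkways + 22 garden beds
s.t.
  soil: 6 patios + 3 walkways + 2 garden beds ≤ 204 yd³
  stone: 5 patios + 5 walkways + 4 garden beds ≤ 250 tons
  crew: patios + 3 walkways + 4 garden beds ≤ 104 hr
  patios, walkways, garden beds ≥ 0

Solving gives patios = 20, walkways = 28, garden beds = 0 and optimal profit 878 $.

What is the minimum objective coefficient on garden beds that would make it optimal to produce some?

25

Check each constraint at x*: soil 204/204 (tight); stone 240/250 (slack 10); crew 104/104 (tight).
Since stone is not tight, its dual is 0.
From A_Bᵀ y = c: 6·y_soil + 1·y_crew = 14.5; 3·y_soil + 3·y_crew = 21.
This yields shadow prices y_soil = 1.5, y_crew = 5.5.
garden beds enters the basis when its profit ≥ yᵀa₃ = 1.5·2 + 5.5·4 = 25.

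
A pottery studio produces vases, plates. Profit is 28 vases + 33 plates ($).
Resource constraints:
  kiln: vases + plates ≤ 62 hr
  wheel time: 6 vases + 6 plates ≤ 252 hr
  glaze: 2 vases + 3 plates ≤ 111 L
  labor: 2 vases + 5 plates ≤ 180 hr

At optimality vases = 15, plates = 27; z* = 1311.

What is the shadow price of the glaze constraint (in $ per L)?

Check each constraint at x*: kiln 42/62 (slack 20); wheel time 252/252 (tight); glaze 111/111 (tight); labor 165/180 (slack 15).
Since kiln, labor are not tight, their duals are 0.
Dual feasibility on the basic columns requires 6·y_wheel time + 2·y_glaze = 28, 6·y_wheel time + 3·y_glaze = 33.
Solving: y_wheel time = 3, y_glaze = 5.
Shadow price of glaze = 5.

5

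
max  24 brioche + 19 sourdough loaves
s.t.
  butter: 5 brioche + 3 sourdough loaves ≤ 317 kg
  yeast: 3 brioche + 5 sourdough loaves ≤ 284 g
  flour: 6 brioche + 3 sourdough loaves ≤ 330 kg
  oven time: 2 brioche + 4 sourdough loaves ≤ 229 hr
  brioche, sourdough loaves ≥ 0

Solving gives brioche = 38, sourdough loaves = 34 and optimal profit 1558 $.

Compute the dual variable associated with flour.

3

At the optimum: butter uses 292 of 317 (slack = 25); yeast uses 284 of 284 (binding); flour uses 330 of 330 (binding); oven time uses 212 of 229 (slack = 17).
Slack constraints have shadow price 0 (complementary slackness).
From A_Bᵀ y = c: 3·y_yeast + 6·y_flour = 24; 5·y_yeast + 3·y_flour = 19.
Solving: y_yeast = 2, y_flour = 3.
Shadow price of flour = 3.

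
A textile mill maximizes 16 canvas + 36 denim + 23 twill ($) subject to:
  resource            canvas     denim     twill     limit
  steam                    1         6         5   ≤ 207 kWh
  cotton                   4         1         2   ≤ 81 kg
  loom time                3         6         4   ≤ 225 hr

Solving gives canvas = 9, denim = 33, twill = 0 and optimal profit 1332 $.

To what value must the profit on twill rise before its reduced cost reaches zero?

At the optimum: steam uses 207 of 207 (binding); cotton uses 69 of 81 (slack = 12); loom time uses 225 of 225 (binding).
Slack constraints have shadow price 0 (complementary slackness).
Dual feasibility on the basic columns requires 1·y_steam + 3·y_loom time = 16, 6·y_steam + 6·y_loom time = 36.
This yields shadow prices y_steam = 1, y_loom time = 5.
twill enters the basis when its profit ≥ yᵀa₃ = 1·5 + 5·4 = 25.

25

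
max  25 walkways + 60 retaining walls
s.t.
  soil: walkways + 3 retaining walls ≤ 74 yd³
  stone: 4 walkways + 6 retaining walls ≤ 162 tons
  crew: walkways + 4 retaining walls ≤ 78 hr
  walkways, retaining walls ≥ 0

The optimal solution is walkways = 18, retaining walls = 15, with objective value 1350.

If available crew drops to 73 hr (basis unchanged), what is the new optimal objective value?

Check each constraint at x*: soil 63/74 (slack 11); stone 162/162 (tight); crew 78/78 (tight).
Slack constraints have shadow price 0 (complementary slackness).
Dual feasibility on the basic columns requires 4·y_stone + 1·y_crew = 25, 6·y_stone + 4·y_crew = 60.
Solving: y_stone = 4, y_crew = 9.
Δz = y_crew·Δb = 9 × (-5) = -45, so new z* = 1350 − 45 = 1305.

1305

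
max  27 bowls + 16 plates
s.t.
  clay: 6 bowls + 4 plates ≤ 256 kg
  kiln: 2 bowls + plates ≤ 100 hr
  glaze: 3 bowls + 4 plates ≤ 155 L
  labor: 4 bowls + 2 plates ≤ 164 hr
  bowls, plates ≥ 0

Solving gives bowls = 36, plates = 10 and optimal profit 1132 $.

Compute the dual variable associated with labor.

3

At the optimum: clay uses 256 of 256 (binding); kiln uses 82 of 100 (slack = 18); glaze uses 148 of 155 (slack = 7); labor uses 164 of 164 (binding).
Slack constraints have shadow price 0 (complementary slackness).
Dual feasibility on the basic columns requires 6·y_clay + 4·y_labor = 27, 4·y_clay + 2·y_labor = 16.
→ y_clay = 2.5 and y_labor = 3.
Shadow price of labor = 3.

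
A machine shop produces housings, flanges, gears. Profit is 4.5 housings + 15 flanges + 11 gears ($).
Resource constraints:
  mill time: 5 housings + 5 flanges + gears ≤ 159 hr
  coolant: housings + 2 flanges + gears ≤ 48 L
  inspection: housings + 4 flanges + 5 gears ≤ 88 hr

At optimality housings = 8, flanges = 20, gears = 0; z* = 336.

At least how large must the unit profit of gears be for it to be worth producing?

Check each constraint at x*: mill time 140/159 (slack 19); coolant 48/48 (tight); inspection 88/88 (tight).
Slack constraints have shadow price 0 (complementary slackness).
The binding rows give the dual system: 1·y_coolant + 1·y_inspection = 4.5 and 2·y_coolant + 4·y_inspection = 15.
This yields shadow prices y_coolant = 1.5, y_inspection = 3.
gears enters the basis when its profit ≥ yᵀa₃ = 1.5·1 + 3·5 = 16.5.

16.5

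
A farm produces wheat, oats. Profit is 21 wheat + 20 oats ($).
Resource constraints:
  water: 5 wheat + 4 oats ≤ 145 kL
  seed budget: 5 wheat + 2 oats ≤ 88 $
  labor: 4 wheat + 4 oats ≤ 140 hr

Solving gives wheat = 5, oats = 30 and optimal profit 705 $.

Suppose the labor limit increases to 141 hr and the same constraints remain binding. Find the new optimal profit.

Binding: water and labor. Non-binding: seed budget (3 unused).
Slack constraints have shadow price 0 (complementary slackness).
From A_Bᵀ y = c: 5·y_water + 4·y_labor = 21; 4·y_water + 4·y_labor = 20.
Solving: y_water = 1, y_labor = 4.
Δz = y_labor·Δb = 4 × (1) = 4, so new z* = 705 + 4 = 709.

709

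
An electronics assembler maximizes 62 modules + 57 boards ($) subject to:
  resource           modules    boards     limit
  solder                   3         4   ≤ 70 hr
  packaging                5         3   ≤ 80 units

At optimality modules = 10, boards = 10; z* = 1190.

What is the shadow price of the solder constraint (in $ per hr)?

9

At the optimum: solder uses 70 of 70 (binding); packaging uses 80 of 80 (binding).
The binding rows give the dual system: 3·y_solder + 5·y_packaging = 62 and 4·y_solder + 3·y_packaging = 57.
→ y_solder = 9 and y_packaging = 7.
Shadow price of solder = 9.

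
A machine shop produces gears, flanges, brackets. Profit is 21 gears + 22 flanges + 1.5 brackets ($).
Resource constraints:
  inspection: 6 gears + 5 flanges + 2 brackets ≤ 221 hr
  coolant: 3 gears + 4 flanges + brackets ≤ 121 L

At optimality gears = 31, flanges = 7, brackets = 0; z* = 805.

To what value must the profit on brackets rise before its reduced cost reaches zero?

Both inspection and coolant are binding at x*.
Dual feasibility on the basic columns requires 6·y_inspection + 3·y_coolant = 21, 5·y_inspection + 4·y_coolant = 22.
Solving: y_inspection = 2, y_coolant = 3.
brackets enters the basis when its profit ≥ yᵀa₃ = 2·2 + 3·1 = 7.

7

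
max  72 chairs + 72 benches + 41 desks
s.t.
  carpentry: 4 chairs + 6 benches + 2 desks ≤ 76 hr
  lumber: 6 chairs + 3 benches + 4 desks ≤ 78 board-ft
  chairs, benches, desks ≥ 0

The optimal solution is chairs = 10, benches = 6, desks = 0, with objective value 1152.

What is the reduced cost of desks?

Both carpentry and lumber are binding at x*.
From A_Bᵀ y = c: 4·y_carpentry + 6·y_lumber = 72; 6·y_carpentry + 3·y_lumber = 72.
Solving: y_carpentry = 9, y_lumber = 6.
Reduced cost of desks: c₃ − yᵀa₃ = 41 − (9·2 + 6·4) = 41 − 42 = -1.

-1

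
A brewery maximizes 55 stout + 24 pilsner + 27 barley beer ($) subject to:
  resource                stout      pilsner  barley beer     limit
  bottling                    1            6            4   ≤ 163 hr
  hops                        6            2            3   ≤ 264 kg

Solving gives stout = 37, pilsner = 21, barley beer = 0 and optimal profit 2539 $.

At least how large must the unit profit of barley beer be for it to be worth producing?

31

Check each constraint at x*: bottling 163/163 (tight); hops 264/264 (tight).
From A_Bᵀ y = c: 1·y_bottling + 6·y_hops = 55; 6·y_bottling + 2·y_hops = 24.
Solving: y_bottling = 1, y_hops = 9.
barley beer enters the basis when its profit ≥ yᵀa₃ = 1·4 + 9·3 = 31.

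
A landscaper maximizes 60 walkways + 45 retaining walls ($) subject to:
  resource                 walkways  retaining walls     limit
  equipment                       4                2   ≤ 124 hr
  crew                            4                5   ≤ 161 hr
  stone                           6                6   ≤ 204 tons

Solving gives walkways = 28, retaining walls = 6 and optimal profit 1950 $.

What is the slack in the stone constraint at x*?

0

stone used = 6·28 + 6·6 = 204; slack = 204 − 204 = 0.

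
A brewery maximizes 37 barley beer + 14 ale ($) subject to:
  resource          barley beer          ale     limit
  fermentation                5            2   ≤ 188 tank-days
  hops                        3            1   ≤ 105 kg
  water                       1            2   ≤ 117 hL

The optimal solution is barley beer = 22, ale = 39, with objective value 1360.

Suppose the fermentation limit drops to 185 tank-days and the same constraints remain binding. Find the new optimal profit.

Check each constraint at x*: fermentation 188/188 (tight); hops 105/105 (tight); water 100/117 (slack 17).
By complementary slackness, y = 0 for the non-binding constraint.
Dual feasibility on the basic columns requires 5·y_fermentation + 3·y_hops = 37, 2·y_fermentation + 1·y_hops = 14.
Solving: y_fermentation = 5, y_hops = 4.
Δz = y_fermentation·Δb = 5 × (-3) = -15, so new z* = 1360 − 15 = 1345.

1345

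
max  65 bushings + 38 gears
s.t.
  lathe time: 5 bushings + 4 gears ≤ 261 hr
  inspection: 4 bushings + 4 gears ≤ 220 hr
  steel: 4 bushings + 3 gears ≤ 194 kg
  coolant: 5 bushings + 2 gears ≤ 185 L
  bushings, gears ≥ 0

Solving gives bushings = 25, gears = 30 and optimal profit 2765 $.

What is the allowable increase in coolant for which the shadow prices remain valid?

12

Binding constraints: inspection, coolant. The basis is B = [[4,4],[5,2]] with det -12.
Per unit increase in coolant, x* moves by d = (0.3333, -0.3333).
The basis stays optimal until steel becomes binding; allowable increase = 12 L.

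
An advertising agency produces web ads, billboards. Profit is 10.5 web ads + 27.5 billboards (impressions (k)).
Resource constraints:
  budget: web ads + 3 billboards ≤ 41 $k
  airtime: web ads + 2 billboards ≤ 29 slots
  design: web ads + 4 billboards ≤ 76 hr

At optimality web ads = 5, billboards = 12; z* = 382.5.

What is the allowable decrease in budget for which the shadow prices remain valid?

Binding constraints: budget, airtime. The basis is B = [[1,3],[1,2]] with det -1.
Per unit decrease in budget, x* moves by d = (2, -1).
The basis stays optimal until billboards reaches 0; allowable decrease = 12 $k.

12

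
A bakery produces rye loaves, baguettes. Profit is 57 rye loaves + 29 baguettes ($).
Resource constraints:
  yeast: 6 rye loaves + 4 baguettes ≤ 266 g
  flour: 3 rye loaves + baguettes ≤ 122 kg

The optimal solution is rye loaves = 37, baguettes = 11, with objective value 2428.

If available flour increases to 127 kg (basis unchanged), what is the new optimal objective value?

2473

At the optimum: yeast uses 266 of 266 (binding); flour uses 122 of 122 (binding).
From A_Bᵀ y = c: 6·y_yeast + 3·y_flour = 57; 4·y_yeast + 1·y_flour = 29.
→ y_yeast = 5 and y_flour = 9.
Δz = y_flour·Δb = 9 × (5) = 45, so new z* = 2428 + 45 = 2473.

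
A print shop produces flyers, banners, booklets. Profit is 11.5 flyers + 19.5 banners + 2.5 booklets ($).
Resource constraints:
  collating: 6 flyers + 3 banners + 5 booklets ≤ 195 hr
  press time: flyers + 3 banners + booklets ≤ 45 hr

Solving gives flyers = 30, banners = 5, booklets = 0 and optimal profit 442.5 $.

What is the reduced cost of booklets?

Both collating and press time are binding at x*.
From A_Bᵀ y = c: 6·y_collating + 1·y_press time = 11.5; 3·y_collating + 3·y_press time = 19.5.
→ y_collating = 1 and y_press time = 5.5.
Reduced cost of booklets: c₃ − yᵀa₃ = 2.5 − (1·5 + 5.5·1) = 2.5 − 10.5 = -8.

-8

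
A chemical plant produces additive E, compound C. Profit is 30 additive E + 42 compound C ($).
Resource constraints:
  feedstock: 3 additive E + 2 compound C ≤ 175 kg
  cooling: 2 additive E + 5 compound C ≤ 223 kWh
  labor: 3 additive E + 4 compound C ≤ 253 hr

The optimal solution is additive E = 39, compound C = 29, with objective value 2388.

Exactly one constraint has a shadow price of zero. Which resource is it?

feedstock: 175/175 (binding)
cooling: 223/223 (binding)
labor: 233/253 (slack 20)
By complementary slackness, a constraint with positive slack has shadow price 0 → labor.

labor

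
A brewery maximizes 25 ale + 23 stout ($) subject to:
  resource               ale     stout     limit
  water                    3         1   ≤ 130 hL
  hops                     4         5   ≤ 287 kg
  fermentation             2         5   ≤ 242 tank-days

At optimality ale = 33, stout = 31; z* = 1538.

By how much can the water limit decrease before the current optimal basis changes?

23.1

Binding constraints: water, hops. The basis is B = [[3,1],[4,5]] with det 11.
Per unit decrease in water, x* moves by d = (-0.4545, 0.3636).
The basis stays optimal until fermentation becomes binding; allowable decrease = 23.1 hL.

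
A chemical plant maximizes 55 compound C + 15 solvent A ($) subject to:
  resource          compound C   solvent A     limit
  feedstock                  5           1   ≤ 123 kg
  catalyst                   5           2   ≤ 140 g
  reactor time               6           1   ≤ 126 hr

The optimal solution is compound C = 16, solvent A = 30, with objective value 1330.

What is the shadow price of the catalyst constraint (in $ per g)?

Binding: catalyst and reactor time. Non-binding: feedstock (13 unused).
Since feedstock is not tight, its dual is 0.
Dual feasibility on the basic columns requires 5·y_catalyst + 6·y_reactor time = 55, 2·y_catalyst + 1·y_reactor time = 15.
→ y_catalyst = 5 and y_reactor time = 5.
Shadow price of catalyst = 5.

5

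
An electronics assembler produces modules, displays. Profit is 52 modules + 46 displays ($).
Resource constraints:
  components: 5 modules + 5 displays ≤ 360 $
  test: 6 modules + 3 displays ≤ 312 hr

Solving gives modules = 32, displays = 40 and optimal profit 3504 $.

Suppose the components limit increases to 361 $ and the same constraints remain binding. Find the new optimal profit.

Check each constraint at x*: components 360/360 (tight); test 312/312 (tight).
Dual feasibility on the basic columns requires 5·y_components + 6·y_test = 52, 5·y_components + 3·y_test = 46.
Solving: y_components = 8, y_test = 2.
Δz = y_components·Δb = 8 × (1) = 8, so new z* = 3504 + 8 = 3512.

3512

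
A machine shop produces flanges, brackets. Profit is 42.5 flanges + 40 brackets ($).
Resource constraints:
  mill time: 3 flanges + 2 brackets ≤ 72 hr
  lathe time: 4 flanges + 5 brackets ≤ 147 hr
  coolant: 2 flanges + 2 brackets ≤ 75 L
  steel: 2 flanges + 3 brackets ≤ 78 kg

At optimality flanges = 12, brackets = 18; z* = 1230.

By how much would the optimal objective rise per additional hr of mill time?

Binding: mill time and steel. Non-binding: lathe time (9 unused), coolant (15 unused).
By complementary slackness, y = 0 for the non-binding constraints.
Dual feasibility on the basic columns requires 3·y_mill time + 2·y_steel = 42.5, 2·y_mill time + 3·y_steel = 40.
Solving: y_mill time = 9.5, y_steel = 7.
Shadow price of mill time = 9.5.

9.5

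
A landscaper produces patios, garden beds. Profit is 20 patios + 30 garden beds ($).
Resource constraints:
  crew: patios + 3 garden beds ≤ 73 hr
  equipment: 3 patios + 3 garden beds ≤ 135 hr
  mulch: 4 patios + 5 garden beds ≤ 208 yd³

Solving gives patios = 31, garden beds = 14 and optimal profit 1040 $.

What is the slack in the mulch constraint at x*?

14

mulch used = 4·31 + 5·14 = 194; slack = 208 − 194 = 14.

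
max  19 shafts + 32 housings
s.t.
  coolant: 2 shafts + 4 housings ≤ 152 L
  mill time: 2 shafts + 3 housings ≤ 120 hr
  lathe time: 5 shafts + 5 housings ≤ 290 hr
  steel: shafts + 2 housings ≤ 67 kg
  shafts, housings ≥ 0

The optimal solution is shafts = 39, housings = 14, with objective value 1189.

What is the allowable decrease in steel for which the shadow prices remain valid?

Binding constraints: mill time, steel. The basis is B = [[2,3],[1,2]] with det 1.
Per unit decrease in steel, x* moves by d = (3, -2).
The basis stays optimal until lathe time becomes binding; allowable decrease = 5 kg.

5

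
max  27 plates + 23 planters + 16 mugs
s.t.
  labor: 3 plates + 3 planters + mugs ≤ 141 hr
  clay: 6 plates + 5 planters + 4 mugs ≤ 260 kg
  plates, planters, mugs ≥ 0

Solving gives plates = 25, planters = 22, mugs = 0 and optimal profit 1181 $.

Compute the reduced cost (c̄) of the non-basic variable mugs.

Check each constraint at x*: labor 141/141 (tight); clay 260/260 (tight).
Dual feasibility on the basic columns requires 3·y_labor + 6·y_clay = 27, 3·y_labor + 5·y_clay = 23.
This yields shadow prices y_labor = 1, y_clay = 4.
Reduced cost of mugs: c₃ − yᵀa₃ = 16 − (1·1 + 4·4) = 16 − 17 = -1.

-1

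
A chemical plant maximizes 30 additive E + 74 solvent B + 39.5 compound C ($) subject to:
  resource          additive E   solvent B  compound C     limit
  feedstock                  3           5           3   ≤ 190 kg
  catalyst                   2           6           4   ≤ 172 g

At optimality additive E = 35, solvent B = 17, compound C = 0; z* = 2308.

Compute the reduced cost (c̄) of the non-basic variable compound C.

At the optimum: feedstock uses 190 of 190 (binding); catalyst uses 172 of 172 (binding).
Dual feasibility on the basic columns requires 3·y_feedstock + 2·y_catalyst = 30, 5·y_feedstock + 6·y_catalyst = 74.
Solving: y_feedstock = 4, y_catalyst = 9.
Reduced cost of compound C: c₃ − yᵀa₃ = 39.5 − (4·3 + 9·4) = 39.5 − 48 = -8.5.

-8.5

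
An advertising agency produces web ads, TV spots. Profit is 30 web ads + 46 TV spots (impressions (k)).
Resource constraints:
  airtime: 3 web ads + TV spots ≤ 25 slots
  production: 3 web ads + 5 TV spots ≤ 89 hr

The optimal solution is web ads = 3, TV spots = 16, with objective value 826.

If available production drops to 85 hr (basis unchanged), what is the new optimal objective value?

Check each constraint at x*: airtime 25/25 (tight); production 89/89 (tight).
The binding rows give the dual system: 3·y_airtime + 3·y_production = 30 and 1·y_airtime + 5·y_production = 46.
Solving: y_airtime = 1, y_production = 9.
Δz = y_production·Δb = 9 × (-4) = -36, so new z* = 826 − 36 = 790.

790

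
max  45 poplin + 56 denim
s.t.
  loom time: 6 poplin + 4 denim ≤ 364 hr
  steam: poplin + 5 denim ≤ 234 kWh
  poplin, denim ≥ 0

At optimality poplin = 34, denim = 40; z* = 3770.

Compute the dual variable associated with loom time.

Check each constraint at x*: loom time 364/364 (tight); steam 234/234 (tight).
The binding rows give the dual system: 6·y_loom time + 1·y_steam = 45 and 4·y_loom time + 5·y_steam = 56.
This yields shadow prices y_loom time = 6.5, y_steam = 6.
Shadow price of loom time = 6.5.

6.5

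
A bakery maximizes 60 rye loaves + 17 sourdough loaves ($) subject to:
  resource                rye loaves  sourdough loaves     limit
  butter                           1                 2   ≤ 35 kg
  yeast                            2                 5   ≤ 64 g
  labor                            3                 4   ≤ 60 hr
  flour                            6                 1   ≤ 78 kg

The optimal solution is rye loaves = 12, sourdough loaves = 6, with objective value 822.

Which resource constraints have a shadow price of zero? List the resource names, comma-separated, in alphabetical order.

butter, yeast

butter: 24/35 (slack 11)
yeast: 54/64 (slack 10)
labor: 60/60 (binding)
flour: 78/78 (binding)
By complementary slackness, a constraint with positive slack has shadow price 0 → butter, yeast.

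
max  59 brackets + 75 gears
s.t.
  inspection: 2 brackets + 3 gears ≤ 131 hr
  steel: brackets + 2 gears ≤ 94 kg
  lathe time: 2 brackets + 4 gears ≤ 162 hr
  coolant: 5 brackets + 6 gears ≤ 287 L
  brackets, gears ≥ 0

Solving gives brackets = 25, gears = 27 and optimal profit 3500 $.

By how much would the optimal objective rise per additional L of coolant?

Check each constraint at x*: inspection 131/131 (tight); steel 79/94 (slack 15); lathe time 158/162 (slack 4); coolant 287/287 (tight).
By complementary slackness, y = 0 for the non-binding constraints.
From A_Bᵀ y = c: 2·y_inspection + 5·y_coolant = 59; 3·y_inspection + 6·y_coolant = 75.
→ y_inspection = 7 and y_coolant = 9.
Shadow price of coolant = 9.

9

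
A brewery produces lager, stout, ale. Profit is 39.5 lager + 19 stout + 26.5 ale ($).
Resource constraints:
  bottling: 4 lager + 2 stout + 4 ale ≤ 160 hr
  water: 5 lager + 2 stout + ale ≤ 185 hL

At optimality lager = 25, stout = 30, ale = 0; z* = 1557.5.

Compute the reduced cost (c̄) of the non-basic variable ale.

-7

Both bottling and water are binding at x*.
The binding rows give the dual system: 4·y_bottling + 5·y_water = 39.5 and 2·y_bottling + 2·y_water = 19.
Solving: y_bottling = 8, y_water = 1.5.
Reduced cost of ale: c₃ − yᵀa₃ = 26.5 − (8·4 + 1.5·1) = 26.5 − 33.5 = -7.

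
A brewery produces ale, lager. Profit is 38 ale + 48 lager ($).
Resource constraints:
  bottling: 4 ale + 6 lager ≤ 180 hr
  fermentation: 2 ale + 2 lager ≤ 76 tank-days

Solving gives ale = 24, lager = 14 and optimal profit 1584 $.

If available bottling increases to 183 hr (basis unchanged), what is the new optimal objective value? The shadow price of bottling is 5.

Δb = 3, so new z* = 1584 + (5)·(3) = 1584 + 15 = 1599.

1599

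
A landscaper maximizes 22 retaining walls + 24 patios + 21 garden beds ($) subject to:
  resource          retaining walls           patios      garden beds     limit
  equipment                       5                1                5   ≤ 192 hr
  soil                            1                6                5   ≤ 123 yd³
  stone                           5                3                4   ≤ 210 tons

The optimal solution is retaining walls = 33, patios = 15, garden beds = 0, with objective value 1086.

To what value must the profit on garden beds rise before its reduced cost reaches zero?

26

At the optimum: equipment uses 180 of 192 (slack = 12); soil uses 123 of 123 (binding); stone uses 210 of 210 (binding).
Slack constraints have shadow price 0 (complementary slackness).
The binding rows give the dual system: 1·y_soil + 5·y_stone = 22 and 6·y_soil + 3·y_stone = 24.
→ y_soil = 2 and y_stone = 4.
garden beds enters the basis when its profit ≥ yᵀa₃ = 2·5 + 4·4 = 26.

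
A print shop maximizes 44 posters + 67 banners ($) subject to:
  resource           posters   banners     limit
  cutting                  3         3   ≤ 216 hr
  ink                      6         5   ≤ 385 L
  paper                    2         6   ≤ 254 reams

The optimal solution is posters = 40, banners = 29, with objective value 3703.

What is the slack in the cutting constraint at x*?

9

cutting used = 3·40 + 3·29 = 207; slack = 216 − 207 = 9.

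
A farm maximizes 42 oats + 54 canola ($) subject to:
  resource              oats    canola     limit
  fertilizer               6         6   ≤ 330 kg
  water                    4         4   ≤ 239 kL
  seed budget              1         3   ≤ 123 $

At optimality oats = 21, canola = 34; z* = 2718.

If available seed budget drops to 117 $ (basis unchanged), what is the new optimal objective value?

2682

Binding: fertilizer and seed budget. Non-binding: water (19 unused).
By complementary slackness, y = 0 for the non-binding constraint.
The binding rows give the dual system: 6·y_fertilizer + 1·y_seed budget = 42 and 6·y_fertilizer + 3·y_seed budget = 54.
→ y_fertilizer = 6 and y_seed budget = 6.
Δz = y_seed budget·Δb = 6 × (-6) = -36, so new z* = 2718 − 36 = 2682.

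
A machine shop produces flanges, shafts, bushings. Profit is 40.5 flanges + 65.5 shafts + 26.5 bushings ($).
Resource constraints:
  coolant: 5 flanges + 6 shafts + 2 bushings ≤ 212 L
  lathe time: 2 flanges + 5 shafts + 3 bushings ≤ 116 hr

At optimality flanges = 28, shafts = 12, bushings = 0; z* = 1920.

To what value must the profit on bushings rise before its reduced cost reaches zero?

Both coolant and lathe time are binding at x*.
The binding rows give the dual system: 5·y_coolant + 2·y_lathe time = 40.5 and 6·y_coolant + 5·y_lathe time = 65.5.
Solving: y_coolant = 5.5, y_lathe time = 6.5.
bushings enters the basis when its profit ≥ yᵀa₃ = 5.5·2 + 6.5·3 = 30.5.

30.5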